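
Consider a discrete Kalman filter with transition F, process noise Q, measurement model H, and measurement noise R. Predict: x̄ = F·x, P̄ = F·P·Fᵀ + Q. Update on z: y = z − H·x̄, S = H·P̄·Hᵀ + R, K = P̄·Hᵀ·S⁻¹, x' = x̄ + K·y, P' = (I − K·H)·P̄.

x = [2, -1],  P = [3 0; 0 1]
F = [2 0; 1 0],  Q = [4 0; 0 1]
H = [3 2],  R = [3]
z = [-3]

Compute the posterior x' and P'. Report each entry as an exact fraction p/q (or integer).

x̄ = F·x = [4, 2]
P̄ = F·P·Fᵀ + Q = [16 6; 6 4]
y = z − H·x̄ = [-19]
S = H·P̄·Hᵀ + R = [235]
K = P̄·Hᵀ·S⁻¹ = [12/47; 26/235]
x' = x̄ + K·y = [-40/47, -24/235]
P' = (I − K·H)·P̄ = [32/47 -30/47; -30/47 264/235]

x' = [-40/47, -24/235]
P' = [32/47 -30/47; -30/47 264/235]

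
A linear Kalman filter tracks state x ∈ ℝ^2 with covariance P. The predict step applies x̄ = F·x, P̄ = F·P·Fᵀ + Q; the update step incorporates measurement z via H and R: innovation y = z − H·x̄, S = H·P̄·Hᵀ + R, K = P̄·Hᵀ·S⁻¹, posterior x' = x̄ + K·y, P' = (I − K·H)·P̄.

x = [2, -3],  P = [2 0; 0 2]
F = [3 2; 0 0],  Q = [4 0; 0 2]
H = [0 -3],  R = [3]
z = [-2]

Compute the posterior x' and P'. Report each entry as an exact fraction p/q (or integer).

x̄ = F·x = [0, 0]
P̄ = F·P·Fᵀ + Q = [30 0; 0 2]
y = z − H·x̄ = [-2]
S = H·P̄·Hᵀ + R = [21]
K = P̄·Hᵀ·S⁻¹ = [0; -2/7]
x' = x̄ + K·y = [0, 4/7]
P' = (I − K·H)·P̄ = [30 0; 0 2/7]

x' = [0, 4/7]
P' = [30 0; 0 2/7]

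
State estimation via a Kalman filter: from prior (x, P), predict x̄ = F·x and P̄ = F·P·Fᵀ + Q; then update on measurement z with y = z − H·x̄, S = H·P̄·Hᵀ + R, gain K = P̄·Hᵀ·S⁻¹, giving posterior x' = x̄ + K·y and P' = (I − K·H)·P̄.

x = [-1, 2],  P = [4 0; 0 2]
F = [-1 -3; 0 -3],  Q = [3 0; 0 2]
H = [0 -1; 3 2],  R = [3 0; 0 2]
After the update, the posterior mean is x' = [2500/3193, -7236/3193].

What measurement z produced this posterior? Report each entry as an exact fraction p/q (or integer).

z = [3, -2]

x̄ = F·x = [-5, -6]
P̄ = F·P·Fᵀ + Q = [25 18; 18 20]
S = H·P̄·Hᵀ + R = [23 -94; -94 523]
K = P̄·Hᵀ·S⁻¹ = [1020/3193 861/3193; -1624/3193 282/3193]
x' − x̄ = [18465/3193, 11922/3193] = K·y
y = (KᵀK)⁻¹·Kᵀ·(x' − x̄) = [-3, 25]
z = y + H·x̄ = [-3, 25] + [6, -27] = [3, -2]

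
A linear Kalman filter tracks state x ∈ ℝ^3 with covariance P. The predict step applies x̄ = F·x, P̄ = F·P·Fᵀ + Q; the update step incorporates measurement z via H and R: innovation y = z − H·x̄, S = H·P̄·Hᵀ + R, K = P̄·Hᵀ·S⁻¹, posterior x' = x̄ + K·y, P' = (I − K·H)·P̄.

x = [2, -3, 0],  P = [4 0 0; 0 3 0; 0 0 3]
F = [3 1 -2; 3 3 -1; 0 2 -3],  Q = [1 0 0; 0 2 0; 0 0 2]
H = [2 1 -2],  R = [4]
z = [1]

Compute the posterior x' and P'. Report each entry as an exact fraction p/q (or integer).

x̄ = F·x = [3, -3, -6]
P̄ = F·P·Fᵀ + Q = [52 51 24; 51 68 27; 24 27 41]
y = z − H·x̄ = [-14]
S = H·P̄·Hᵀ + R = [348]
K = P̄·Hᵀ·S⁻¹ = [107/348; 1/3; -7/348]
x' = x̄ + K·y = [-227/174, -23/3, -995/174]
P' = (I − K·H)·P̄ = [6647/348 46/3 9101/348; 46/3 88/3 88/3; 9101/348 88/3 14219/348]

x' = [-227/174, -23/3, -995/174]
P' = [6647/348 46/3 9101/348; 46/3 88/3 88/3; 9101/348 88/3 14219/348]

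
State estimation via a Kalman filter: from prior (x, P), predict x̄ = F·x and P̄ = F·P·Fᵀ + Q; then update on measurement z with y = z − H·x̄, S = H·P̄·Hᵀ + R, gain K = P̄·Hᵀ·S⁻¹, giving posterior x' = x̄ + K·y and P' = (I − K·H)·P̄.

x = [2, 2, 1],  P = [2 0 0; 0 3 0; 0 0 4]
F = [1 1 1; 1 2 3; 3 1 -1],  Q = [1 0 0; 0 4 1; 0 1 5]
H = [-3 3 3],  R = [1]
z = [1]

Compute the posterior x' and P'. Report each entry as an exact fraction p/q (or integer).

x̄ = F·x = [5, 9, 7]
P̄ = F·P·Fᵀ + Q = [10 20 5; 20 54 1; 5 1 30]
y = z − H·x̄ = [-32]
S = H·P̄·Hᵀ + R = [415]
K = P̄·Hᵀ·S⁻¹ = [9/83; 21/83; 78/415]
x' = x̄ + K·y = [127/83, 75/83, 409/415]
P' = (I − K·H)·P̄ = [425/83 715/83 -287/83; 715/83 2277/83 -1555/83; -287/83 -1555/83 6366/415]

x' = [127/83, 75/83, 409/415]
P' = [425/83 715/83 -287/83; 715/83 2277/83 -1555/83; -287/83 -1555/83 6366/415]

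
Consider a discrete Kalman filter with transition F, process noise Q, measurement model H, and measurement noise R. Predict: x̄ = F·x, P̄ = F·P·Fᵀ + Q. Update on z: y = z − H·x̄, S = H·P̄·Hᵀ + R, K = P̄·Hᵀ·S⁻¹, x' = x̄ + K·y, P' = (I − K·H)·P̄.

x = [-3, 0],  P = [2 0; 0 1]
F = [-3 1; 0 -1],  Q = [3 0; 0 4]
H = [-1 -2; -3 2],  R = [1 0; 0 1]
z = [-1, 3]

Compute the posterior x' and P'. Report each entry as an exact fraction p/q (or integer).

x' = [-363/805, 370/483]
P' = [298/2415 29/483; 29/483 73/483]

x̄ = F·x = [9, 0]
P̄ = F·P·Fᵀ + Q = [22 -1; -1 5]
y = z − H·x̄ = [8, 30]
S = H·P̄·Hᵀ + R = [39 42; 42 231]
K = P̄·Hᵀ·S⁻¹ = [-28/115 -604/2415; -25/69 59/483]
x' = x̄ + K·y = [-363/805, 370/483]
P' = (I − K·H)·P̄ = [298/2415 29/483; 29/483 73/483]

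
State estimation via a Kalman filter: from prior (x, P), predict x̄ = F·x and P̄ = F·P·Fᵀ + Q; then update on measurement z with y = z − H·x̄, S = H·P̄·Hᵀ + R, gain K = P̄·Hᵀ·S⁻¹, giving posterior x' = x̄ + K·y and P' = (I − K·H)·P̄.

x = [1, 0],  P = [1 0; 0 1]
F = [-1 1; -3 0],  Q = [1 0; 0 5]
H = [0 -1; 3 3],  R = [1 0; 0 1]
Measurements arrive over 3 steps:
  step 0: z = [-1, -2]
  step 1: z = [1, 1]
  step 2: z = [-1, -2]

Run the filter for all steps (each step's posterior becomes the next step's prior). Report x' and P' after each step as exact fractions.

step 0: x̄ = F·x = [-1, -3]
step 0: P̄ = F·P·Fᵀ + Q = [3 3; 3 14]
step 0: y = z − H·x̄ = [-4, 10]
step 0: S = H·P̄·Hᵀ + R = [15 -51; -51 208]
step 0: K = P̄·Hᵀ·S⁻¹ = [98/173 39/173; -311/519 17/173]
step 0: x' = x̄ + K·y = [-175/173, 197/519]
step 0: P' = (I − K·H)·P̄ = [111/173 -98/173; -98/173 311/519]
step 1: x̄ = F·x = [722/519, 525/173]
step 1: P̄ = F·P·Fᵀ + Q = [1751/519 627/173; 627/173 1864/173]
step 1: y = z − H·x̄ = [698/173, -2124/173]
step 1: S = H·P̄·Hᵀ + R = [2037/173 -7473/173; -7473/173 33488/173]
step 1: K = P̄·Hᵀ·S⁻¹ = [11840/23833 5227/23833; -38011/71499 2491/23833]
step 1: x' = x̄ + K·y = [50254/71499, -28135/71499]
step 1: P' = (I − K·H)·P̄ = [40747/71499 -11840/23833; -11840/23833 38011/71499]
step 2: x̄ = F·x = [-78389/71499, -50254/23833]
step 2: P̄ = F·P·Fᵀ + Q = [221297/71499 76267/23833; 76267/23833 241406/23833]
step 2: y = z − H·x̄ = [-74087/23833, 181485/23833]
step 2: S = H·P̄·Hᵀ + R = [265239/23833 -953019/23833; -953019/23833 4233184/23833]
step 2: K = P̄·Hᵀ·S⁻¹ = [4451798/9002655 217717/1000295; -4769471/9002655 105891/1000295]
step 2: x' = x̄ + K·y = [-8788042/9002655, 3100534/9002655]
step 2: P' = (I − K·H)·P̄ = [5104949/9002655 -4451798/9002655; -4451798/9002655 4769471/9002655]

step 0: x' = [-175/173, 197/519], P' = [111/173 -98/173; -98/173 311/519]
step 1: x' = [50254/71499, -28135/71499], P' = [40747/71499 -11840/23833; -11840/23833 38011/71499]
step 2: x' = [-8788042/9002655, 3100534/9002655], P' = [5104949/9002655 -4451798/9002655; -4451798/9002655 4769471/9002655]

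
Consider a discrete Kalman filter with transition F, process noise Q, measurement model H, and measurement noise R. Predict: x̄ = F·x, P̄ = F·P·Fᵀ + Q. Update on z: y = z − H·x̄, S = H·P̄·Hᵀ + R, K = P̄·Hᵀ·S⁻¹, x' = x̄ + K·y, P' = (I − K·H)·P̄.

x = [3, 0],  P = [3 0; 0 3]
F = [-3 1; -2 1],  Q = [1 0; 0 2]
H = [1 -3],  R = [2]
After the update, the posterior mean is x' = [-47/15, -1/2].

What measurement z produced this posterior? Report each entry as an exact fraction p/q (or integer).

x̄ = F·x = [-9, -6]
P̄ = F·P·Fᵀ + Q = [31 21; 21 17]
S = H·P̄·Hᵀ + R = [60]
K = P̄·Hᵀ·S⁻¹ = [-8/15; -1/2]
x' − x̄ = [88/15, 11/2] = K·y
y = (KᵀK)⁻¹·Kᵀ·(x' − x̄) = [-11]
z = y + H·x̄ = [-11] + [9] = [-2]

z = [-2]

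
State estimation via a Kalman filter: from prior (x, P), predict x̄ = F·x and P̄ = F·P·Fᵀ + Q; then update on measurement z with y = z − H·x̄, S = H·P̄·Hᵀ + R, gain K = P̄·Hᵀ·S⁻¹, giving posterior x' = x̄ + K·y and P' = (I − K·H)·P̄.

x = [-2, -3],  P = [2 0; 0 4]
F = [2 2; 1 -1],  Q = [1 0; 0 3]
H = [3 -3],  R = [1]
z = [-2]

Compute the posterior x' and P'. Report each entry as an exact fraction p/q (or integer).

x̄ = F·x = [-10, 1]
P̄ = F·P·Fᵀ + Q = [25 -4; -4 9]
y = z − H·x̄ = [31]
S = H·P̄·Hᵀ + R = [379]
K = P̄·Hᵀ·S⁻¹ = [87/379; -39/379]
x' = x̄ + K·y = [-1093/379, -830/379]
P' = (I − K·H)·P̄ = [1906/379 1877/379; 1877/379 1890/379]

x' = [-1093/379, -830/379]
P' = [1906/379 1877/379; 1877/379 1890/379]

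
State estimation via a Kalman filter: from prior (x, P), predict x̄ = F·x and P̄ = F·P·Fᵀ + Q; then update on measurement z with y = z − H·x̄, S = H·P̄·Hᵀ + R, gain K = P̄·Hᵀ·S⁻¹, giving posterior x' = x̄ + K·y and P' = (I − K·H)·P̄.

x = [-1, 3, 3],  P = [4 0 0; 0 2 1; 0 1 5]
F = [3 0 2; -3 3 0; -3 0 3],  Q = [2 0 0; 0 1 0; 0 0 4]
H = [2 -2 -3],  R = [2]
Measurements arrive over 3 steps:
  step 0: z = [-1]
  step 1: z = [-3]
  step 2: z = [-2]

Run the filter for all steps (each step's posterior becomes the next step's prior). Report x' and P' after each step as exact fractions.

step 0: x̄ = F·x = [3, 12, 12]
step 0: P̄ = F·P·Fᵀ + Q = [58 -30 -6; -30 55 45; -6 45 85]
step 0: y = z − H·x̄ = [53]
step 0: S = H·P̄·Hᵀ + R = [2071]
step 0: K = P̄·Hᵀ·S⁻¹ = [194/2071; -305/2071; -357/2071]
step 0: x' = x̄ + K·y = [16495/2071, 8687/2071, 5931/2071]
step 0: P' = (I − K·H)·P̄ = [82482/2071 -2960/2071 56832/2071; -2960/2071 20880/2071 -15690/2071; 56832/2071 -15690/2071 48586/2071]
step 1: x̄ = F·x = [61347/2071, -23424/2071, -1668/109]
step 1: P̄ = F·P·Fᵀ + Q = [1622808/2071 -1204110/2071 -14754/109; -1204110/2071 985609/2071 6120/109; -14754/109 6120/109 8680/109]
step 1: y = z − H·x̄ = [-270831/2071]
step 1: S = H·P̄·Hᵀ + R = [26314242/2071]
step 1: K = P̄·Hᵀ·S⁻¹ = [1082469/4385707; -2364139/13157121; -214662/4385707]
step 1: x' = x̄ + K·y = [-11644710/4385707, 53450785/4385707, -39041382/4385707]
step 1: P' = (I − K·H)·P̄ = [41876190/4385707 -78541428/4385707 79556766/4385707; -78541428/4385707 864061057/13157121 -243849156/4385707; 79556766/4385707 -243849156/4385707 215747056/4385707]
step 2: x̄ = F·x = [-113016894/4385707, 195286485/4385707, -82190016/4385707]
step 2: P̄ = F·P·Fᵀ + Q = [2203326540/4385707 -3024194094/4385707 1156266924/4385707; -3024194094/4385707 4387200292/4385707 -1826894736/4385707; 1156266924/4385707 -1826894736/4385707 904130254/4385707]
step 2: y = z − H·x̄ = [361265296/4385707]
step 2: S = H·P̄·Hᵀ + R = [22903663860/4385707]
step 2: K = P̄·Hᵀ·S⁻¹ = [194062236/636212885; -2335526141/5725915965; 180774031/1272425770]
step 2: x' = x̄ + K·y = [-58464366/90887555, 8939736661/817987995, -639631528/90887555]
step 2: P' = (I − K·H)·P̄ = [10493013492/636212885 -25328082498/636212885 23751355836/636212885; -25328082498/636212885 752902729808/5725915965 -72482958974/636212885; 23751355836/636212885 -72482958974/636212885 64095951863/636212885]

step 0: x' = [16495/2071, 8687/2071, 5931/2071], P' = [82482/2071 -2960/2071 56832/2071; -2960/2071 20880/2071 -15690/2071; 56832/2071 -15690/2071 48586/2071]
step 1: x' = [-11644710/4385707, 53450785/4385707, -39041382/4385707], P' = [41876190/4385707 -78541428/4385707 79556766/4385707; -78541428/4385707 864061057/13157121 -243849156/4385707; 79556766/4385707 -243849156/4385707 215747056/4385707]
step 2: x' = [-58464366/90887555, 8939736661/817987995, -639631528/90887555], P' = [10493013492/636212885 -25328082498/636212885 23751355836/636212885; -25328082498/636212885 752902729808/5725915965 -72482958974/636212885; 23751355836/636212885 -72482958974/636212885 64095951863/636212885]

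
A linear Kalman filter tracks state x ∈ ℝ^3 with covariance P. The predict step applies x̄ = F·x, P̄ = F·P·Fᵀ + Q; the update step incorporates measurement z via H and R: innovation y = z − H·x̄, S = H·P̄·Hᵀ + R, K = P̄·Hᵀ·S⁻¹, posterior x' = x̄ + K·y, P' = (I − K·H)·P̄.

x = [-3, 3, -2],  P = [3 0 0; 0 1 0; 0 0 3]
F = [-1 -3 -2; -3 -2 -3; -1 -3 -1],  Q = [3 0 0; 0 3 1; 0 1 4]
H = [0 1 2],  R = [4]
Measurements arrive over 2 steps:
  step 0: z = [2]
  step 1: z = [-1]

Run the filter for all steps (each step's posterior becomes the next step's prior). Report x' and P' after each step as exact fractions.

step 0: x̄ = F·x = [-2, 9, -4]
step 0: P̄ = F·P·Fᵀ + Q = [27 33 18; 33 61 25; 18 25 19]
step 0: y = z − H·x̄ = [1]
step 0: S = H·P̄·Hᵀ + R = [241]
step 0: K = P̄·Hᵀ·S⁻¹ = [69/241; 111/241; 63/241]
step 0: x' = x̄ + K·y = [-413/241, 2280/241, -901/241]
step 0: P' = (I − K·H)·P̄ = [1746/241 294/241 -9/241; 294/241 2380/241 -968/241; -9/241 -968/241 610/241]
step 1: x̄ = F·x = [-4625/241, -618/241, -5526/241]
step 1: P̄ = F·P·Fᵀ + Q = [16441/241 13747/241 17411/241; 13747/241 23197/241 14121/241; 17411/241 14121/241 20678/241]
step 1: y = z − H·x̄ = [11429/241]
step 1: S = H·P̄·Hᵀ + R = [163357/241]
step 1: K = P̄·Hᵀ·S⁻¹ = [48569/163357; 51439/163357; 1913/5633]
step 1: x' = x̄ + K·y = [-831664/163357, 2020505/163357, -38441/5633]
step 1: P' = (I − K·H)·P̄ = [1356036/163357 -1048432/163357 21426/5633; -1048432/163357 4744488/163357 -78254/5633; 21426/5633 -78254/5633 42953/5633]

step 0: x' = [-413/241, 2280/241, -901/241], P' = [1746/241 294/241 -9/241; 294/241 2380/241 -968/241; -9/241 -968/241 610/241]
step 1: x' = [-831664/163357, 2020505/163357, -38441/5633], P' = [1356036/163357 -1048432/163357 21426/5633; -1048432/163357 4744488/163357 -78254/5633; 21426/5633 -78254/5633 42953/5633]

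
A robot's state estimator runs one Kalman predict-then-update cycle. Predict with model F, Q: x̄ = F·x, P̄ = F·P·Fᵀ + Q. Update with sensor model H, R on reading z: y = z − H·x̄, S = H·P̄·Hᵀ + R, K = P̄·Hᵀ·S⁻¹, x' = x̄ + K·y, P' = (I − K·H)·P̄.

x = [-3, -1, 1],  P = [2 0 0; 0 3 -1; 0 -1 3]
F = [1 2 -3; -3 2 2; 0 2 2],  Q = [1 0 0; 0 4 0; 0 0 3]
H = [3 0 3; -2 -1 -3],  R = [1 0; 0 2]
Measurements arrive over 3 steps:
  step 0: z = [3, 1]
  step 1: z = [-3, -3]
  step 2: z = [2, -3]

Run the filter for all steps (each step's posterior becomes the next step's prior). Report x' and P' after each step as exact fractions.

step 0: x̄ = F·x = [-8, 9, 0]
step 0: P̄ = F·P·Fᵀ + Q = [54 -10 -4; -10 38 16; -4 16 19]
step 0: y = z − H·x̄ = [27, -6]
step 0: S = H·P̄·Hᵀ + R = [586 -453; -453 435]
step 0: K = P̄·Hᵀ·S⁻¹ = [8764/16567 17554/49701; -7356/16567 -10174/16567; -3290/16567 -17705/49701]
step 0: x' = x̄ + K·y = [68984/16567, 11535/16567, -53420/16567]
step 0: P' = (I − K·H)·P̄ = [249698/49701 62766/16567 -240934/49701; 62766/16567 90470/16567 -65218/16567; -240934/49701 -65218/16567 237644/49701]
step 1: x̄ = F·x = [252314/16567, -290722/16567, -83770/16567]
step 1: P̄ = F·P·Fᵀ + Q = [8070479/49701 -4101476/49701 -54188/49701; -4101476/49701 3548702/49701 786800/49701; -54188/49701 786800/49701 620087/49701]
step 1: y = z − H·x̄ = [-555333/16567, -87105/16567]
step 1: S = H·P̄·Hᵀ + R = [25763137/16567 -14415603/16567; -14415603/16567 29175443/49701]
step 1: K = P̄·Hᵀ·S⁻¹ = [3782574177/7739609192 2456228659/7739609192; -1920682977/3869804596 -2542777451/3869804596; -606214797/3869804596 -1235322131/3869804596]
step 1: x' = x̄ + K·y = [-2729268343/967451149, 2460764438/967451149, 1812040277/967451149]
step 1: P' = (I − K·H)·P̄ = [13443066109/7739609192 2374017307/3869804596 -6091104025/3869804596; 2374017307/3869804596 4690127593/1934902298 -1507122483/1934902298; -6091104025/3869804596 -1507122483/1934902298 2944516213/1934902298]
step 2: x̄ = F·x = [-463408614/138207307, 16733414459/967451149, 8545609430/967451149]
step 2: P̄ = F·P·Fᵀ + Q = [7482746253/157951208 -25270713299/1105658456 27897953/138207307; -25270713299/1105658456 315082494421/7739609192 14816427757/967451149; 27897953/138207307 14816427757/967451149 12143151127/967451149]
step 2: y = z − H·x̄ = [-13970345098/967451149, 32980168706/967451149]
step 2: S = H·P̄·Hᵀ + R = [4210058724533/7739609192 -2922577846935/7739609192; -2922577846935/7739609192 2693842843917/7739609192]
step 2: K = P̄·Hᵀ·S⁻¹ = [57534931460465/120582113243836 111912510992405/361746339731508; -30100424468721/60291056621918 -39748522240517/60291056621918; -8820104792033/60291056621918 -56443351804025/180873169865754]
step 2: x' = x̄ + K·y = [27414914042941/90436584932877, 61230785071641/30145528310959, 27815318892964/90436584932877]
step 2: P' = (I − K·H)·P̄ = [615300672515803/361746339731508 36478476024933/60291056621918 -278882870527669/180873169865754; 36478476024933/60291056621918 73037972487344/30145528310959 -23255975423920/30145528310959; -278882870527669/180873169865754 -23255975423920/30145528310959 135031382867818/90436584932877]

step 0: x' = [68984/16567, 11535/16567, -53420/16567], P' = [249698/49701 62766/16567 -240934/49701; 62766/16567 90470/16567 -65218/16567; -240934/49701 -65218/16567 237644/49701]
step 1: x' = [-2729268343/967451149, 2460764438/967451149, 1812040277/967451149], P' = [13443066109/7739609192 2374017307/3869804596 -6091104025/3869804596; 2374017307/3869804596 4690127593/1934902298 -1507122483/1934902298; -6091104025/3869804596 -1507122483/1934902298 2944516213/1934902298]
step 2: x' = [27414914042941/90436584932877, 61230785071641/30145528310959, 27815318892964/90436584932877], P' = [615300672515803/361746339731508 36478476024933/60291056621918 -278882870527669/180873169865754; 36478476024933/60291056621918 73037972487344/30145528310959 -23255975423920/30145528310959; -278882870527669/180873169865754 -23255975423920/30145528310959 135031382867818/90436584932877]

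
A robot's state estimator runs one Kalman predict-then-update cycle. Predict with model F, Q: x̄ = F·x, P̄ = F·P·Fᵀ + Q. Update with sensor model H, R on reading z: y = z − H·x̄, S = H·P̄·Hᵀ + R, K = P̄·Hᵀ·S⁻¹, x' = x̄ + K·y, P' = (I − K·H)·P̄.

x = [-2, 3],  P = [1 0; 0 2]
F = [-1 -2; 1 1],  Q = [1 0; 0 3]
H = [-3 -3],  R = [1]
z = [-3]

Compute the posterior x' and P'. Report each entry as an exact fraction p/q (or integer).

x' = [-8/11, 91/55]
P' = [65/11 -64/11; -64/11 321/55]

x̄ = F·x = [-4, 1]
P̄ = F·P·Fᵀ + Q = [10 -5; -5 6]
y = z − H·x̄ = [-12]
S = H·P̄·Hᵀ + R = [55]
K = P̄·Hᵀ·S⁻¹ = [-3/11; -3/55]
x' = x̄ + K·y = [-8/11, 91/55]
P' = (I − K·H)·P̄ = [65/11 -64/11; -64/11 321/55]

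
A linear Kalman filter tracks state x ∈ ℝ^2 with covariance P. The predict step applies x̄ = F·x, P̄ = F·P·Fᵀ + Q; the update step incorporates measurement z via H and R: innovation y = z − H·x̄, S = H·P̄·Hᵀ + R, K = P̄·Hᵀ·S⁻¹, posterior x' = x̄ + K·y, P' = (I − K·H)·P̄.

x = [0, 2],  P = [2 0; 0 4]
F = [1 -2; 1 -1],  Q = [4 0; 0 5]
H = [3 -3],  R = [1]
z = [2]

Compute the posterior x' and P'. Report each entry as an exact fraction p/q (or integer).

x' = [-92/59, -130/59]
P' = [650/59 644/59; 644/59 1289/118]

x̄ = F·x = [-4, -2]
P̄ = F·P·Fᵀ + Q = [22 10; 10 11]
y = z − H·x̄ = [8]
S = H·P̄·Hᵀ + R = [118]
K = P̄·Hᵀ·S⁻¹ = [18/59; -3/118]
x' = x̄ + K·y = [-92/59, -130/59]
P' = (I − K·H)·P̄ = [650/59 644/59; 644/59 1289/118]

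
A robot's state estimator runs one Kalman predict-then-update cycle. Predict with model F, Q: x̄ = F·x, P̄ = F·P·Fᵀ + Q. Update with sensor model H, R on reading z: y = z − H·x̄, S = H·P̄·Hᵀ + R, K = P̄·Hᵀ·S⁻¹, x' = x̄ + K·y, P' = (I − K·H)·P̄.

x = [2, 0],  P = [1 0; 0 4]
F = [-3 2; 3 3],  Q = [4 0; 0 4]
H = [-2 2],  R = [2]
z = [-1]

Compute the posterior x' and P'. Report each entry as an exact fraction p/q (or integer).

x' = [-232/97, -268/97]
P' = [2421/97 2407/97; 2407/97 2441/97]

x̄ = F·x = [-6, 6]
P̄ = F·P·Fᵀ + Q = [29 15; 15 49]
y = z − H·x̄ = [-25]
S = H·P̄·Hᵀ + R = [194]
K = P̄·Hᵀ·S⁻¹ = [-14/97; 34/97]
x' = x̄ + K·y = [-232/97, -268/97]
P' = (I − K·H)·P̄ = [2421/97 2407/97; 2407/97 2441/97]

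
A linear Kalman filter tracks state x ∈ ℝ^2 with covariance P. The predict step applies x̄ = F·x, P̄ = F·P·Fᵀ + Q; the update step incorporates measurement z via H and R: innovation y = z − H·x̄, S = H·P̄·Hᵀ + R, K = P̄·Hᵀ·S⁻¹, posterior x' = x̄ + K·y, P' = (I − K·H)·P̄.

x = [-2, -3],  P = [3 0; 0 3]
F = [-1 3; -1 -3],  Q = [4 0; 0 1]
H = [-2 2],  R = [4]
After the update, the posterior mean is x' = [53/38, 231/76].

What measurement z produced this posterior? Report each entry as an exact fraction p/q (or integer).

z = [3]

x̄ = F·x = [-7, 11]
P̄ = F·P·Fᵀ + Q = [34 -24; -24 31]
S = H·P̄·Hᵀ + R = [456]
K = P̄·Hᵀ·S⁻¹ = [-29/114; 55/228]
x' − x̄ = [319/38, -605/76] = K·y
y = (KᵀK)⁻¹·Kᵀ·(x' − x̄) = [-33]
z = y + H·x̄ = [-33] + [36] = [3]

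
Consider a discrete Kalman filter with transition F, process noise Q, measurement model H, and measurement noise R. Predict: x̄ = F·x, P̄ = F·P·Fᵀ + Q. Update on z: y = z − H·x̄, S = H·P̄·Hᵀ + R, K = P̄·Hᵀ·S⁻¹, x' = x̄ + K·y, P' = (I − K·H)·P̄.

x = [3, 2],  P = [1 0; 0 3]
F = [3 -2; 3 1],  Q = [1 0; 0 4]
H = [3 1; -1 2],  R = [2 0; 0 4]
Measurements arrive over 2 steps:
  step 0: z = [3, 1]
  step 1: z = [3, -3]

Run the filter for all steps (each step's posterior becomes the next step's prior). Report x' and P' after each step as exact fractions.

step 0: x' = [11589/17891, 23102/17891], P' = [4292/17891 -2720/17891; -2720/17891 13162/17891]
step 1: x' = [4370629/3963897, -7161067/23783382], P' = [306500/1321299 -536332/3963897; -536332/3963897 8051207/11891691]

step 0: x̄ = F·x = [5, 11]
step 0: P̄ = F·P·Fᵀ + Q = [22 3; 3 16]
step 0: y = z − H·x̄ = [-23, -16]
step 0: S = H·P̄·Hᵀ + R = [234 -19; -19 78]
step 0: K = P̄·Hᵀ·S⁻¹ = [5078/17891 -2433/17891; 2501/17891 7261/17891]
step 0: x' = x̄ + K·y = [11589/17891, 23102/17891]
step 0: P' = (I − K·H)·P̄ = [4292/17891 -2720/17891; -2720/17891 13162/17891]
step 1: x̄ = F·x = [-11437/17891, 57869/17891]
step 1: P̄ = F·P·Fᵀ + Q = [141807/17891 20464/17891; 20464/17891 107034/17891]
step 1: y = z − H·x̄ = [30115/17891, -180848/17891]
step 1: S = H·P̄·Hᵀ + R = [1541863/17891 -109033/17891; -109033/17891 559651/17891]
step 1: K = P̄·Hᵀ·S⁻¹ = [1111084/3963897 -498041/3963897; 3224219/23783382 8855705/23783382]
step 1: x' = x̄ + K·y = [4370629/3963897, -7161067/23783382]
step 1: P' = (I − K·H)·P̄ = [306500/1321299 -536332/3963897; -536332/3963897 8051207/11891691]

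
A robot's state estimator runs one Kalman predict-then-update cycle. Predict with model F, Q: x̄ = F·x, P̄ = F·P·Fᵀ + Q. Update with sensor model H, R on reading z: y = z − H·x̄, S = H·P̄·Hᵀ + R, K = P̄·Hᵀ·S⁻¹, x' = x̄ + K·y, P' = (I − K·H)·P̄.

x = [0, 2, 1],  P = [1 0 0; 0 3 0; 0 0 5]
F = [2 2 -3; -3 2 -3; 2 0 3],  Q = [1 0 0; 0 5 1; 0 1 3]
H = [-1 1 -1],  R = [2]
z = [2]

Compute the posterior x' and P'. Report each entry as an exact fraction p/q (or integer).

x̄ = F·x = [1, 1, 3]
P̄ = F·P·Fᵀ + Q = [62 51 -41; 51 71 -50; -41 -50 52]
y = z − H·x̄ = [5]
S = H·P̄·Hᵀ + R = [103]
K = P̄·Hᵀ·S⁻¹ = [30/103; 70/103; -61/103]
x' = x̄ + K·y = [253/103, 453/103, 4/103]
P' = (I − K·H)·P̄ = [5486/103 3153/103 -2393/103; 3153/103 2413/103 -880/103; -2393/103 -880/103 1635/103]

x' = [253/103, 453/103, 4/103]
P' = [5486/103 3153/103 -2393/103; 3153/103 2413/103 -880/103; -2393/103 -880/103 1635/103]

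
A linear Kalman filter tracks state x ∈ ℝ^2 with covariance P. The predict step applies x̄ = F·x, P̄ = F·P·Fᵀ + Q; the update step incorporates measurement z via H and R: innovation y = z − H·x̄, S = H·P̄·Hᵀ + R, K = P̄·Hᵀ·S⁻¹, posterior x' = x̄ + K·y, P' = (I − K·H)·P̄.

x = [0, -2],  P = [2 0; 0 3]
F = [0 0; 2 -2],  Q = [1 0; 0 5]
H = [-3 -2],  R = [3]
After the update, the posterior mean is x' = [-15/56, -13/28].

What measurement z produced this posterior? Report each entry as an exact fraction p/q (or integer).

x̄ = F·x = [0, 4]
P̄ = F·P·Fᵀ + Q = [1 0; 0 25]
S = H·P̄·Hᵀ + R = [112]
K = P̄·Hᵀ·S⁻¹ = [-3/112; -25/56]
x' − x̄ = [-15/56, -125/28] = K·y
y = (KᵀK)⁻¹·Kᵀ·(x' − x̄) = [10]
z = y + H·x̄ = [10] + [-8] = [2]

z = [2]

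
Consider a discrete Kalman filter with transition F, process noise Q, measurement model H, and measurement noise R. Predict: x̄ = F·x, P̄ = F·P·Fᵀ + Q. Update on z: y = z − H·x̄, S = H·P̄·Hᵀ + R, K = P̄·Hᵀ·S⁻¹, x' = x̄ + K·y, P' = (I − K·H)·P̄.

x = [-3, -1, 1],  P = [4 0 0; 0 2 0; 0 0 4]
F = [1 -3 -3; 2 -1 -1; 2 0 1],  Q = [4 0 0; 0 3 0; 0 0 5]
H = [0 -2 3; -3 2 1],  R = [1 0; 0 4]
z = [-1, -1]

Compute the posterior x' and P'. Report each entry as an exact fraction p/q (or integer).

x' = [-182755/35129, -215724/35129, -155322/35129]
P' = [678838/35129 746526/35129 498038/35129; 746526/35129 840341/35129 559288/35129; 498038/35129 559288/35129 376086/35129]

x̄ = F·x = [-3, -6, -5]
P̄ = F·P·Fᵀ + Q = [62 26 -4; 26 25 12; -4 12 25]
y = z − H·x̄ = [2, 7]
S = H·P̄·Hᵀ + R = [182 215; 215 447]
K = P̄·Hᵀ·S⁻¹ = [1062/35129 -11356/35129; -2818/35129 98/35129; 9682/35129 137/35129]
x' = x̄ + K·y = [-182755/35129, -215724/35129, -155322/35129]
P' = (I − K·H)·P̄ = [678838/35129 746526/35129 498038/35129; 746526/35129 840341/35129 559288/35129; 498038/35129 559288/35129 376086/35129]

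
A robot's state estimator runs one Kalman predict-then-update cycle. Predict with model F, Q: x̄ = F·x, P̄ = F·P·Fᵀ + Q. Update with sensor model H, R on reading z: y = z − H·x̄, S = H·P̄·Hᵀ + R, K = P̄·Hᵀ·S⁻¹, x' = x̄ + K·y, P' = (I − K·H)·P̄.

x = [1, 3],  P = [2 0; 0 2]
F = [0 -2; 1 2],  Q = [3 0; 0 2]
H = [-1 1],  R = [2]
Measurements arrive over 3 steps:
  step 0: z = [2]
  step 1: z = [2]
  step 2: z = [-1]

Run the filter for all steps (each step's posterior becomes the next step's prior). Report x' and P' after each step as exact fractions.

step 0: x̄ = F·x = [-6, 7]
step 0: P̄ = F·P·Fᵀ + Q = [11 -8; -8 12]
step 0: y = z − H·x̄ = [-11]
step 0: S = H·P̄·Hᵀ + R = [41]
step 0: K = P̄·Hᵀ·S⁻¹ = [-19/41; 20/41]
step 0: x' = x̄ + K·y = [-37/41, 67/41]
step 0: P' = (I − K·H)·P̄ = [90/41 52/41; 52/41 92/41]
step 1: x̄ = F·x = [-134/41, 97/41]
step 1: P̄ = F·P·Fᵀ + Q = [491/41 -472/41; -472/41 748/41]
step 1: y = z − H·x̄ = [-149/41]
step 1: S = H·P̄·Hᵀ + R = [2265/41]
step 1: K = P̄·Hᵀ·S⁻¹ = [-321/755; 244/453]
step 1: x' = x̄ + K·y = [-1301/755, 185/453]
step 1: P' = (I − K·H)·P̄ = [1502/755 172/151; 172/151 1004/453]
step 2: x̄ = F·x = [-370/453, -2053/2265]
step 2: P̄ = F·P·Fᵀ + Q = [5375/453 -5048/453; -5048/453 39436/2265]
step 2: y = z − H·x̄ = [-2062/2265]
step 2: S = H·P̄·Hᵀ + R = [121321/2265]
step 2: K = P̄·Hᵀ·S⁻¹ = [-52115/121321; 64676/121321]
step 2: x' = x̄ + K·y = [-51648/121321, -168845/121321]
step 2: P' = (I − K·H)·P̄ = [240410/121321 136180/121321; 136180/121321 265532/121321]

step 0: x' = [-37/41, 67/41], P' = [90/41 52/41; 52/41 92/41]
step 1: x' = [-1301/755, 185/453], P' = [1502/755 172/151; 172/151 1004/453]
step 2: x' = [-51648/121321, -168845/121321], P' = [240410/121321 136180/121321; 136180/121321 265532/121321]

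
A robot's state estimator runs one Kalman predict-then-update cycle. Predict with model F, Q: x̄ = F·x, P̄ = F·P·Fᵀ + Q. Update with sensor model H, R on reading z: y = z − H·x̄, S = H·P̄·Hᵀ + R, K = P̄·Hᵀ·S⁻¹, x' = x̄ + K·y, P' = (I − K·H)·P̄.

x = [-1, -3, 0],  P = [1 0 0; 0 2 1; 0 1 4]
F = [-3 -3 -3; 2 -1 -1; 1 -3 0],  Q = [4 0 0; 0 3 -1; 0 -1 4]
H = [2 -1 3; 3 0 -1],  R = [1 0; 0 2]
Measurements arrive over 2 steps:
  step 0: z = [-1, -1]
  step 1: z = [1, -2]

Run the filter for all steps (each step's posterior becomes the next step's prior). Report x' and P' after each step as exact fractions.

step 0: x' = [-84425/145249, -24976/11173, -95488/145249], P' = [36630/145249 11659/11173 30832/145249; 11659/11173 126325/11173 34543/11173; 30832/145249 34543/11173 142944/145249]
step 1: x' = [-4068506581/8021811309, -9131123890/8021811309, 2218104515/8021811309], P' = [537953325/2673937103 1294428876/2673937103 478540729/8021811309; 1294428876/2673937103 12817663930/2673937103 10267667572/8021811309; 478540729/8021811309 10267667572/8021811309 1276264571/2673937103]

step 0: x̄ = F·x = [12, 1, 8]
step 0: P̄ = F·P·Fᵀ + Q = [85 18 24; 18 15 10; 24 10 23]
step 0: y = z − H·x̄ = [-48, -29]
step 0: S = H·P̄·Hᵀ + R = [719 565; 565 646]
step 0: K = P̄·Hᵀ·S⁻¹ = [14189/145249 39529/145249; 622/11173 217/11173; 41437/145249 -25224/145249]
step 0: x' = x̄ + K·y = [-84425/145249, -24976/11173, -95488/145249]
step 0: P' = (I − K·H)·P̄ = [36630/145249 11659/11173 30832/145249; 11659/11173 126325/11173 34543/11173; 30832/145249 34543/11173 142944/145249]
step 1: x̄ = F·x = [1513803/145249, 251326/145249, 889639/145249]
step 1: P̄ = F·P·Fᵀ + Q = [28343431/145249 7282884/145249 19528572/145249; 7282884/145249 2535958/145249 5110062/145249; 19528572/145249 5110062/145249 14488249/145249]
step 1: y = z − H·x̄ = [-5299948/145249, -3942268/145249]
step 1: S = H·P̄·Hᵀ + R = [421000128/145249 246557253/145249; 246557253/145249 152698194/145249]
step 1: K = P̄·Hᵀ·S⁻¹ = [260018503/2673937103 32559994/119728527; 38861394/2673937103 10314868/119728527; 2175795025/8021811309 -5953163/39909509]
step 1: x' = x̄ + K·y = [-4068506581/8021811309, -9131123890/8021811309, 2218104515/8021811309]
step 1: P' = (I − K·H)·P̄ = [537953325/2673937103 1294428876/2673937103 478540729/8021811309; 1294428876/2673937103 12817663930/2673937103 10267667572/8021811309; 478540729/8021811309 10267667572/8021811309 1276264571/2673937103]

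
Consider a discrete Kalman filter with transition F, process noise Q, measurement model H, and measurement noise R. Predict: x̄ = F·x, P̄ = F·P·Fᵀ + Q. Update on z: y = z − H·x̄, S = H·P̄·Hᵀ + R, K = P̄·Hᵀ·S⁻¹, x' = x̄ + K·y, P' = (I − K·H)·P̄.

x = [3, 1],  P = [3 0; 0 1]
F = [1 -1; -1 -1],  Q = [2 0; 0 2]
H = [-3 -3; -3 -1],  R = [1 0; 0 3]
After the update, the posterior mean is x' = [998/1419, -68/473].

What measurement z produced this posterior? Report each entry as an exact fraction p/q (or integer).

z = [-2, -1]

x̄ = F·x = [2, -4]
P̄ = F·P·Fᵀ + Q = [6 -2; -2 6]
S = H·P̄·Hᵀ + R = [73 48; 48 51]
K = P̄·Hᵀ·S⁻¹ = [52/473 -592/1419; -204/473 192/473]
x' − x̄ = [-1840/1419, 1824/473] = K·y
y = (KᵀK)⁻¹·Kᵀ·(x' − x̄) = [-8, 1]
z = y + H·x̄ = [-8, 1] + [6, -2] = [-2, -1]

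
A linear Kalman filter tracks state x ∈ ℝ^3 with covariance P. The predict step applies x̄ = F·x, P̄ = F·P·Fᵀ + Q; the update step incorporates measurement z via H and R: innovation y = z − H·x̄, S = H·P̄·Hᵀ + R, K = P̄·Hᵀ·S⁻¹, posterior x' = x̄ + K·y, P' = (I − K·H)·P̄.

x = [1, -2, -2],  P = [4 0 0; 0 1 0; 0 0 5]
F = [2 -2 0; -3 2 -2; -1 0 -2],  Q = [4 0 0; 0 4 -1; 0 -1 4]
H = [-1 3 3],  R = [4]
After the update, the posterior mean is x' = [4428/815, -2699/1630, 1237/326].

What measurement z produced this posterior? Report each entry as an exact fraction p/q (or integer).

x̄ = F·x = [6, -3, 3]
P̄ = F·P·Fᵀ + Q = [24 -28 -8; -28 64 31; -8 31 28]
S = H·P̄·Hᵀ + R = [1630]
K = P̄·Hᵀ·S⁻¹ = [-66/815; 313/1630; 37/326]
x' − x̄ = [-462/815, 2191/1630, 259/326] = K·y
y = (KᵀK)⁻¹·Kᵀ·(x' − x̄) = [7]
z = y + H·x̄ = [7] + [-6] = [1]

z = [1]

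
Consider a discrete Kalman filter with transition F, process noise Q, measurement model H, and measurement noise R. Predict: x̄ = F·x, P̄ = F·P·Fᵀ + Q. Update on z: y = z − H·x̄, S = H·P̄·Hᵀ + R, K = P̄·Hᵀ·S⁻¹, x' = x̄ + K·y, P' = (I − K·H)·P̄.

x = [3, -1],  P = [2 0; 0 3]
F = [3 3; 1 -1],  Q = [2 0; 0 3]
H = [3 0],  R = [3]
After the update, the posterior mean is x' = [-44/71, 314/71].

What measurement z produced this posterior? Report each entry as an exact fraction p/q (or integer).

x̄ = F·x = [6, 4]
P̄ = F·P·Fᵀ + Q = [47 -3; -3 8]
S = H·P̄·Hᵀ + R = [426]
K = P̄·Hᵀ·S⁻¹ = [47/142; -3/142]
x' − x̄ = [-470/71, 30/71] = K·y
y = (KᵀK)⁻¹·Kᵀ·(x' − x̄) = [-20]
z = y + H·x̄ = [-20] + [18] = [-2]

z = [-2]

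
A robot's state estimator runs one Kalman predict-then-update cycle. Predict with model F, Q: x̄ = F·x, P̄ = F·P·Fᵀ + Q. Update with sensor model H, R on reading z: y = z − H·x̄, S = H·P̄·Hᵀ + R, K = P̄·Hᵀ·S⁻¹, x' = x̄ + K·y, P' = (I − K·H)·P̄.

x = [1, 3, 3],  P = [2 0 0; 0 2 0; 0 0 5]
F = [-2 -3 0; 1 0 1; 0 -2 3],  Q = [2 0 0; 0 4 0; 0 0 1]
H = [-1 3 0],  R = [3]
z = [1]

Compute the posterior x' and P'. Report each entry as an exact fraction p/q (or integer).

x' = [-37/7, -9/7, -12/7]
P' = [1356/77 432/77 144/7; 432/77 325/154 99/14; 144/7 99/14 657/14]

x̄ = F·x = [-11, 4, 3]
P̄ = F·P·Fᵀ + Q = [28 -4 12; -4 11 15; 12 15 54]
y = z − H·x̄ = [-22]
S = H·P̄·Hᵀ + R = [154]
K = P̄·Hᵀ·S⁻¹ = [-20/77; 37/154; 3/14]
x' = x̄ + K·y = [-37/7, -9/7, -12/7]
P' = (I − K·H)·P̄ = [1356/77 432/77 144/7; 432/77 325/154 99/14; 144/7 99/14 657/14]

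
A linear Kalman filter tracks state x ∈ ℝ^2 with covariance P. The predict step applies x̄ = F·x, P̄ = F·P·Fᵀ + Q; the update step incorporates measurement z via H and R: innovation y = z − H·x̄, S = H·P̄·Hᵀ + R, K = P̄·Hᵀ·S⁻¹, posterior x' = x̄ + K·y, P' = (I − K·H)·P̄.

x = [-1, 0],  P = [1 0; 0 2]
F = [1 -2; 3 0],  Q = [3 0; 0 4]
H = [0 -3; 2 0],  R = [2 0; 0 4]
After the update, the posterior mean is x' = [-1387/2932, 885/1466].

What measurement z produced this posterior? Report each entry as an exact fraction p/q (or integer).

z = [-2, -1]

x̄ = F·x = [-1, -3]
P̄ = F·P·Fᵀ + Q = [12 3; 3 13]
S = H·P̄·Hᵀ + R = [119 -18; -18 52]
K = P̄·Hᵀ·S⁻¹ = [-9/1466 1347/2932; -240/733 3/1466]
x' − x̄ = [1545/2932, 5283/1466] = K·y
y = (KᵀK)⁻¹·Kᵀ·(x' − x̄) = [-11, 1]
z = y + H·x̄ = [-11, 1] + [9, -2] = [-2, -1]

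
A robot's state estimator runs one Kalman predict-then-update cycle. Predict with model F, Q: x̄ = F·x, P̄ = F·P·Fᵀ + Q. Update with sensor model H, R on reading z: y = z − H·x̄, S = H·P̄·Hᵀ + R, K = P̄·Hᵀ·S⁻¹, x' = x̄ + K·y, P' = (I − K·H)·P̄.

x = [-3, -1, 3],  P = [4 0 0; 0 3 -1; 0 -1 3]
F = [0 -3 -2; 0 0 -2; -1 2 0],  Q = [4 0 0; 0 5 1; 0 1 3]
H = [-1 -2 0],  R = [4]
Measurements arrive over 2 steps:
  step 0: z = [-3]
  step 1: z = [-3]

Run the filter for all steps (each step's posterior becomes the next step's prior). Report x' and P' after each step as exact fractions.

step 0: x' = [393/127, -42/127, 55/127], P' = [2088/127 -958/127 -1606/127; -958/127 559/127 795/127; -1606/127 795/127 2397/127]
step 1: x' = [261457/123499, 53350/123499, -579699/123499], P' = [1548072/123499 -667270/123499 -1700590/123499; -667270/123499 403243/123499 799995/123499; -1700590/123499 799995/123499 3321169/123499]

step 0: x̄ = F·x = [-3, -6, 1]
step 0: P̄ = F·P·Fᵀ + Q = [31 6 -14; 6 17 5; -14 5 19]
step 0: y = z − H·x̄ = [-18]
step 0: S = H·P̄·Hᵀ + R = [127]
step 0: K = P̄·Hᵀ·S⁻¹ = [-43/127; -40/127; 4/127]
step 0: x' = x̄ + K·y = [393/127, -42/127, 55/127]
step 0: P' = (I − K·H)·P̄ = [2088/127 -958/127 -1606/127; -958/127 559/127 795/127; -1606/127 795/127 2397/127]
step 1: x̄ = F·x = [16/127, -110/127, -477/127]
step 1: P̄ = F·P·Fᵀ + Q = [24667/127 14358/127 -12620/127; 14358/127 10223/127 -6265/127; -12620/127 -6265/127 8537/127]
step 1: y = z − H·x̄ = [-585/127]
step 1: S = H·P̄·Hᵀ + R = [123499/127]
step 1: K = P̄·Hᵀ·S⁻¹ = [-53383/123499; -34804/123499; 25150/123499]
step 1: x' = x̄ + K·y = [261457/123499, 53350/123499, -579699/123499]
step 1: P' = (I − K·H)·P̄ = [1548072/123499 -667270/123499 -1700590/123499; -667270/123499 403243/123499 799995/123499; -1700590/123499 799995/123499 3321169/123499]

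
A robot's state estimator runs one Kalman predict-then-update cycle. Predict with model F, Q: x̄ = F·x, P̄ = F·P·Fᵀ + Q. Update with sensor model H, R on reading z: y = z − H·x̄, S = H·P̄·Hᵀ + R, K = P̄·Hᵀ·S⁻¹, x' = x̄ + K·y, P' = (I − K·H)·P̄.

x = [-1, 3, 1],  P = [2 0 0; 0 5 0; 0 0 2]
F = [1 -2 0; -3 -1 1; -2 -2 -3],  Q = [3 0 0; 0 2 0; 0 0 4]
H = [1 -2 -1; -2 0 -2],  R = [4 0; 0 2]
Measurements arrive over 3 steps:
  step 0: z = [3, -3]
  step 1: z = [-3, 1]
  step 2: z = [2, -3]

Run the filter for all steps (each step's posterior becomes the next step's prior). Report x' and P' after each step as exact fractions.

step 0: x̄ = F·x = [-7, 1, -7]
step 0: P̄ = F·P·Fᵀ + Q = [25 4 16; 4 27 16; 16 16 50]
step 0: y = z − H·x̄ = [5, -31]
step 0: S = H·P̄·Hᵀ + R = [203 130; 130 430]
step 0: K = P̄·Hᵀ·S⁻¹ = [1109/7039 -8388/35195; -2318/7039 46/7039; -1122/7039 -9108/35195]
step 0: x' = x̄ + K·y = [41388/35195, -5977/7039, 7933/35195]
step 0: P' = (I − K·H)·P̄ = [186514/35195 34246/7039 -178126/35195; 34246/7039 38905/7039 -34292/7039; -178126/35195 -34292/7039 187234/35195]
step 1: x̄ = F·x = [101158/35195, -86346/35195, -9361/7039]
step 1: P̄ = F·P·Fᵀ + Q = [385279/35195 850452/35195 50630/7039; 850452/35195 4569831/35195 179586/7039; 50630/7039 179586/7039 104970/7039]
step 1: y = z − H·x̄ = [-85248/7039, 143901/35195]
step 1: S = H·P̄·Hᵀ + R = [3802769/7039 1454534/7039; 1454534/7039 5736106/35195]
step 1: K = P̄·Hᵀ·S⁻¹ = [4084489/798035253 -182821384/798035253; -129126288/266011751 1553766/266011751; -2573608/266011751 -68896440/266011751]
step 1: x' = x̄ + K·y = [498920278/266011751, 917554392/266011751, -604289585/266011751]
step 1: P' = (I − K·H)·P̄ = [2285464462/798035253 728628264/266011751 -700881026/266011751; 728628264/266011751 987657723/266011751 -730182030/266011751; -700881026/266011751 -730182030/266011751 769777466/266011751]
step 2: x̄ = F·x = [-1336188506/266011751, -3018604811/266011751, -1020080585/266011751]
step 2: P̄ = F·P·Fᵀ + Q = [7787923729/798035253 4092475338/266011751 4817386030/798035253; 4092475338/266011751 19183271877/266011751 4429588872/266011751; 4817386030/798035253 4429588872/266011751 10938691438/798035253]
step 2: y = z − H·x̄ = [-178933731/9172819, -5510573435/266011751]
step 2: S = H·P̄·Hᵀ + R = [2833662173/9172819 1247888574/9172819; 1247888574/9172819 115041619414/798035253]
step 2: K = P̄·Hᵀ·S⁻¹ = [159096578863/10384508434795 -2425838755636/10384508434795; -4890974442636/10384508434795 89894862/10384508434795; -213379731832/10384508434795 -2643151157236/10384508434795]
step 2: x' = x̄ + K·y = [-5012796579597/10384508434795, -22433496335401/10384508434795, 19094973090903/10384508434795]
step 2: P' = (I − K·H)·P̄ = [29009811600178/10384508434795 27478699064634/10384508434795 -26583972844542/10384508434795; 27478699064634/10384508434795 37260692897337/10384508434795 -27478788959496/10384508434795; -26583972844542/10384508434795 -27478788959496/10384508434795 29227124001778/10384508434795]

step 0: x' = [41388/35195, -5977/7039, 7933/35195], P' = [186514/35195 34246/7039 -178126/35195; 34246/7039 38905/7039 -34292/7039; -178126/35195 -34292/7039 187234/35195]
step 1: x' = [498920278/266011751, 917554392/266011751, -604289585/266011751], P' = [2285464462/798035253 728628264/266011751 -700881026/266011751; 728628264/266011751 987657723/266011751 -730182030/266011751; -700881026/266011751 -730182030/266011751 769777466/266011751]
step 2: x' = [-5012796579597/10384508434795, -22433496335401/10384508434795, 19094973090903/10384508434795], P' = [29009811600178/10384508434795 27478699064634/10384508434795 -26583972844542/10384508434795; 27478699064634/10384508434795 37260692897337/10384508434795 -27478788959496/10384508434795; -26583972844542/10384508434795 -27478788959496/10384508434795 29227124001778/10384508434795]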